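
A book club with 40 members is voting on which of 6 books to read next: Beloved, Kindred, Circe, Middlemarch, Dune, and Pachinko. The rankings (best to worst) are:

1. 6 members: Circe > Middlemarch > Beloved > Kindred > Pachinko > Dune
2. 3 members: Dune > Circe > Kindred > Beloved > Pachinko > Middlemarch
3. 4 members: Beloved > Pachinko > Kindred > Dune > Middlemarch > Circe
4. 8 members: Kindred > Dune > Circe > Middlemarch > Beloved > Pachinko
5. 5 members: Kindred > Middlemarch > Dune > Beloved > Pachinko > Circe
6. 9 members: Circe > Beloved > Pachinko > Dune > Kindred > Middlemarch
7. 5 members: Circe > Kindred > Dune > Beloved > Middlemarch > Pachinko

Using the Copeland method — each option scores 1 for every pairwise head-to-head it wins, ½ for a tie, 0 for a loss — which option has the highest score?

Beloved: beats Middlemarch and Pachinko; loses to Kindred, Circe, and Dune → score 2.
Kindred: beats Beloved, Middlemarch, Dune, and Pachinko; loses to Circe → score 4.
Circe: beats Beloved, Kindred, Middlemarch, and Pachinko; ties Dune → score 4.5.
Middlemarch: beats Pachinko; loses to Beloved, Kindred, Circe, and Dune → score 1.
Dune: beats Beloved, Middlemarch, and Pachinko; ties Circe; loses to Kindred → score 3.5.
Pachinko: loses to Beloved, Kindred, Circe, Middlemarch, and Dune → score 0.
Circe has the best pairwise record.

Circe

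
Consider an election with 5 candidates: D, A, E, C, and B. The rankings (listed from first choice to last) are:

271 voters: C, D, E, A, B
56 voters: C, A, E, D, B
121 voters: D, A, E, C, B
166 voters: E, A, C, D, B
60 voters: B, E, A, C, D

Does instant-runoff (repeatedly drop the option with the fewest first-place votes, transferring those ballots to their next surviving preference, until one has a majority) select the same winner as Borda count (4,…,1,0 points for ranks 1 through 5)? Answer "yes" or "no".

no

Instant-runoff — R1 D 121, A 0, E 166, C 327, B 60 (A out); R2 D 121, E 166, C 327, B 60 (B out); R3 D 121, E 226, C 327 (D out); R4 E 347, C 327 (E winner). Winner: E.
Borda — scores: D 1519, A 1420, E 1740, C 1821, B 240. Winner: C.
The two methods disagree.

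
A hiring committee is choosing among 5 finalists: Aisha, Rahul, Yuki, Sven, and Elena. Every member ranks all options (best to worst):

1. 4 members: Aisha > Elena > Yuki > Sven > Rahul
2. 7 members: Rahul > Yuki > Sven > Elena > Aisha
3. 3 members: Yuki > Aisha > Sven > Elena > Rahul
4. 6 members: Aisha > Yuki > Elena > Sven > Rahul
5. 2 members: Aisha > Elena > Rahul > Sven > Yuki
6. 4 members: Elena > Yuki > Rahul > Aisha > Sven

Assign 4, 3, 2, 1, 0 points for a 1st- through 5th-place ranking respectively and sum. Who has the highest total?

Aisha: 4·4 + 7·0 + 3·3 + 6·4 + 2·4 + 4·1 = 61
Rahul: 4·0 + 7·4 + 3·0 + 6·0 + 2·2 + 4·2 = 40
Yuki: 4·2 + 7·3 + 3·4 + 6·3 + 2·0 + 4·3 = 71
Sven: 4·1 + 7·2 + 3·2 + 6·1 + 2·1 + 4·0 = 32
Elena: 4·3 + 7·1 + 3·1 + 6·2 + 2·3 + 4·4 = 56
Yuki has the highest Borda score (71).

Yuki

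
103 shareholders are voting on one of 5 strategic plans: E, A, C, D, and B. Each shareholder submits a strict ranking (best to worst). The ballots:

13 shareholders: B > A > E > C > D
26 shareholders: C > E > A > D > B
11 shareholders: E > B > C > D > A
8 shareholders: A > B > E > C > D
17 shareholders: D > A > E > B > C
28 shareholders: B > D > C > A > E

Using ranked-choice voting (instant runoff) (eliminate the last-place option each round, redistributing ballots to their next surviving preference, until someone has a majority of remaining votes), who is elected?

Round 1: E 11, A 8, C 26, D 17, B 41. Eliminate A.
Round 2: E 11, C 26, D 17, B 49. Eliminate E.
Round 3: C 26, D 17, B 60. B has a majority.

B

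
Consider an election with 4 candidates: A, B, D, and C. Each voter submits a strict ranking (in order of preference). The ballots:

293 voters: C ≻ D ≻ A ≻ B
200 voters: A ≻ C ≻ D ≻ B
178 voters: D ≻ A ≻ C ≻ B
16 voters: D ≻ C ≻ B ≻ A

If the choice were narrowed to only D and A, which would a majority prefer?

Voters preferring D to A: 487; preferring A to D: 200.
D wins the head-to-head.

D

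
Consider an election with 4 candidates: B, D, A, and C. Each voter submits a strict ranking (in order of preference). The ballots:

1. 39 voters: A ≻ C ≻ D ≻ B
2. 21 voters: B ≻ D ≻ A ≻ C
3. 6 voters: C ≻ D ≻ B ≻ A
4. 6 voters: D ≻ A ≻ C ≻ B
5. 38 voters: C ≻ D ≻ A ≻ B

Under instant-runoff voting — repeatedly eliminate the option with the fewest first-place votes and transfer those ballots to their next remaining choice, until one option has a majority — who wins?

A

Round 1: B 21, D 6, A 39, C 44. Eliminate D.
Round 2: B 21, A 45, C 44. Eliminate B.
Round 3: A 66, C 44. A has a majority.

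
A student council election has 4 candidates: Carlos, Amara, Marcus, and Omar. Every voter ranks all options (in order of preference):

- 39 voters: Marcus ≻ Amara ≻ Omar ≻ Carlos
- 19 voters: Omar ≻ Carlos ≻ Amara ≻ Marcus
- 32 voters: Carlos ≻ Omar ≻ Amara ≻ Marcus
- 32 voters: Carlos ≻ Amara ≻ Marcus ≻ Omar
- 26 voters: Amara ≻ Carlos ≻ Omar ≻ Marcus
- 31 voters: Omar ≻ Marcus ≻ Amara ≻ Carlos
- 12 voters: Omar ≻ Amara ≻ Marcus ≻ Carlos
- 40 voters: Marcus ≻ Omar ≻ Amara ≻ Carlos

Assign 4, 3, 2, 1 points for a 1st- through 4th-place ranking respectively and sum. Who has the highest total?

Omar

Carlos: 39·1 + 19·3 + 32·4 + 32·4 + 26·3 + 31·1 + 12·1 + 40·1 = 513
Amara: 39·3 + 19·2 + 32·2 + 32·3 + 26·4 + 31·2 + 12·3 + 40·2 = 597
Marcus: 39·4 + 19·1 + 32·1 + 32·2 + 26·1 + 31·3 + 12·2 + 40·4 = 574
Omar: 39·2 + 19·4 + 32·3 + 32·1 + 26·2 + 31·4 + 12·4 + 40·3 = 626
Omar has the highest Borda score (626).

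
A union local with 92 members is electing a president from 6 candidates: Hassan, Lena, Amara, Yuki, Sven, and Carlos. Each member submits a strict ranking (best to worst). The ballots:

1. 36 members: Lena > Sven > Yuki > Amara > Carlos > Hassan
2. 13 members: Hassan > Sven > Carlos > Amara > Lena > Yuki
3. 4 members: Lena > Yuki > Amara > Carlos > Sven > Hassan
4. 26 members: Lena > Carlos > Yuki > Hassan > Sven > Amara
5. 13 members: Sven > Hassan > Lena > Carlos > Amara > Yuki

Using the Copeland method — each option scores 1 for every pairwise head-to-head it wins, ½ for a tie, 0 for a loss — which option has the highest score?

Lena

Hassan: beats Amara; loses to Lena, Yuki, Sven, and Carlos → score 1.
Lena: beats Hassan, Amara, Yuki, Sven, and Carlos → score 5.
Amara: loses to Hassan, Lena, Yuki, Sven, and Carlos → score 0.
Yuki: beats Hassan and Amara; loses to Lena, Sven, and Carlos → score 2.
Sven: beats Hassan, Amara, Yuki, and Carlos; loses to Lena → score 4.
Carlos: beats Hassan, Amara, and Yuki; loses to Lena and Sven → score 3.
Lena has the best pairwise record.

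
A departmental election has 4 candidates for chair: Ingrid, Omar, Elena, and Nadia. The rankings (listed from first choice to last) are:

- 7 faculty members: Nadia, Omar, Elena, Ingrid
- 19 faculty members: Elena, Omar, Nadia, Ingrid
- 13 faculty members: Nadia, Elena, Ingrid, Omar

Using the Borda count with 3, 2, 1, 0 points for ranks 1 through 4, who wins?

Elena

Ingrid: 7·0 + 19·0 + 13·1 = 13
Omar: 7·2 + 19·2 + 13·0 = 52
Elena: 7·1 + 19·3 + 13·2 = 90
Nadia: 7·3 + 19·1 + 13·3 = 79
Elena has the highest Borda score (90).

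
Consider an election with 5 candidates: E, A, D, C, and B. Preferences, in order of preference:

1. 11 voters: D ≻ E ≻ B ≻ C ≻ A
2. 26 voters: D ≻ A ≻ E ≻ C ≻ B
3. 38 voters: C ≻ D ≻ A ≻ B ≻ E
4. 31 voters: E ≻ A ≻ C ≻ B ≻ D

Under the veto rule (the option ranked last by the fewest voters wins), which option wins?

Last-place votes: E 38, A 11, D 31, C 0, B 26.
C is ranked last by the fewest voters, so C wins.

C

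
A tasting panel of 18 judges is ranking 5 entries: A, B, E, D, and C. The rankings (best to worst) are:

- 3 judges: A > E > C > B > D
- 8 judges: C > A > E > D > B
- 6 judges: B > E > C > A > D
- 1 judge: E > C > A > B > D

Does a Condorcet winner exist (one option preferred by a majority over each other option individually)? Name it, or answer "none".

none

Checking pairwise contests:
C beats A 15–3.
A beats B 12–6.
A beats E 11–7.
A beats D 18–0.
E beats C 10–8.
Every option loses at least one head-to-head, so there is no Condorcet winner.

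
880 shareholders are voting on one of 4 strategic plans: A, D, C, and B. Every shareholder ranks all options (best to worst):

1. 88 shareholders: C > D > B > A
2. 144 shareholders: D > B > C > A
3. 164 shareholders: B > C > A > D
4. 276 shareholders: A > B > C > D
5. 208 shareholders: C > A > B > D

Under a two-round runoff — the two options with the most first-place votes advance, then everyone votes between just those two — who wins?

C

Round 1 first-place votes: A 276, D 144, C 296, B 164.
C and A advance.
Runoff: C is preferred to A by 604 voters; A by 276.
C wins the runoff.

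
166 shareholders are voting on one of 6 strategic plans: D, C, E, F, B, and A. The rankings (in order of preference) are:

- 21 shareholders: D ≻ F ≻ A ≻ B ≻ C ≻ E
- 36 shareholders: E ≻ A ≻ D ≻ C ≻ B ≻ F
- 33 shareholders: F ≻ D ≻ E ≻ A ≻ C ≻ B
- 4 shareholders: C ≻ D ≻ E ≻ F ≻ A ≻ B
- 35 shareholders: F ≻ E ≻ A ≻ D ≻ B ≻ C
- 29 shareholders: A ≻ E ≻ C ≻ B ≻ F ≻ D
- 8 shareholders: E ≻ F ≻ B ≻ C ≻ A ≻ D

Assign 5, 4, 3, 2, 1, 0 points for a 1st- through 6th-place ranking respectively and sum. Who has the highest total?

E

D: 21·5 + 36·3 + 33·4 + 4·4 + 35·2 + 29·0 + 8·0 = 431
C: 21·1 + 36·2 + 33·1 + 4·5 + 35·0 + 29·3 + 8·2 = 249
E: 21·0 + 36·5 + 33·3 + 4·3 + 35·4 + 29·4 + 8·5 = 587
F: 21·4 + 36·0 + 33·5 + 4·2 + 35·5 + 29·1 + 8·4 = 493
B: 21·2 + 36·1 + 33·0 + 4·0 + 35·1 + 29·2 + 8·3 = 195
A: 21·3 + 36·4 + 33·2 + 4·1 + 35·3 + 29·5 + 8·1 = 535
E has the highest Borda score (587).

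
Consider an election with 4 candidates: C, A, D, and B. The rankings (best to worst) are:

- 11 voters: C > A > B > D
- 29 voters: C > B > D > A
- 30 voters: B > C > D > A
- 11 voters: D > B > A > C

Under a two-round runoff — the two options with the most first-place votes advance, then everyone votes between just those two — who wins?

Round 1 first-place votes: C 40, A 0, D 11, B 30.
C and B advance.
Runoff: C is preferred to B by 40 voters; B by 41.
B wins the runoff.

B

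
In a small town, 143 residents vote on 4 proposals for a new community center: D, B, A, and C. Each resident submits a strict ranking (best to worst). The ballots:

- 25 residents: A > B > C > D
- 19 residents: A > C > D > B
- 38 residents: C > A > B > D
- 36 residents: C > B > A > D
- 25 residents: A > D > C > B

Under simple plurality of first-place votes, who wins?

C

First-place votes: D 0, B 0, A 69, C 74.
C has the most first-place votes.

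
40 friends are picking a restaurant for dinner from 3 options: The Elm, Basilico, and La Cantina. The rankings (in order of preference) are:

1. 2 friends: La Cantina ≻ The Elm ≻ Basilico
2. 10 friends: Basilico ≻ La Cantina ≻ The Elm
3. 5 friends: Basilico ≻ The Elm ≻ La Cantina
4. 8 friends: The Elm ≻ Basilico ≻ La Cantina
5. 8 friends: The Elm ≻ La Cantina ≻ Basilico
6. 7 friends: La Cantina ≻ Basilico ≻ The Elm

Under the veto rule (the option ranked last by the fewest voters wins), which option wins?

Last-place votes: The Elm 17, Basilico 10, La Cantina 13.
Basilico is ranked last by the fewest voters, so Basilico wins.

Basilico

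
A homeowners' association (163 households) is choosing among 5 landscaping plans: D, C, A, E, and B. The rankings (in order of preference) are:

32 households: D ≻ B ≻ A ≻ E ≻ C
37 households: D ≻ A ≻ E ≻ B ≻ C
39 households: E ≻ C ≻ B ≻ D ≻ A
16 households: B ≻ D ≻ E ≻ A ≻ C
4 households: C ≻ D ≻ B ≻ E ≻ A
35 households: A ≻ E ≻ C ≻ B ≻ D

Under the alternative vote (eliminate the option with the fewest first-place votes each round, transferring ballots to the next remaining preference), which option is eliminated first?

C

Round 1: D 69, C 4, A 35, E 39, B 16. Eliminate C.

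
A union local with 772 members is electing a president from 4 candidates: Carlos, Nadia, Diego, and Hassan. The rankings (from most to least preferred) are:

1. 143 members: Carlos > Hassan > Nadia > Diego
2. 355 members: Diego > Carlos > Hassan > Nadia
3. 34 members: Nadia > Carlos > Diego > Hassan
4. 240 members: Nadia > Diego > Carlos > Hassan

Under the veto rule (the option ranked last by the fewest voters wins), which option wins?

Carlos

Last-place votes: Carlos 0, Nadia 355, Diego 143, Hassan 274.
Carlos is ranked last by the fewest voters, so Carlos wins.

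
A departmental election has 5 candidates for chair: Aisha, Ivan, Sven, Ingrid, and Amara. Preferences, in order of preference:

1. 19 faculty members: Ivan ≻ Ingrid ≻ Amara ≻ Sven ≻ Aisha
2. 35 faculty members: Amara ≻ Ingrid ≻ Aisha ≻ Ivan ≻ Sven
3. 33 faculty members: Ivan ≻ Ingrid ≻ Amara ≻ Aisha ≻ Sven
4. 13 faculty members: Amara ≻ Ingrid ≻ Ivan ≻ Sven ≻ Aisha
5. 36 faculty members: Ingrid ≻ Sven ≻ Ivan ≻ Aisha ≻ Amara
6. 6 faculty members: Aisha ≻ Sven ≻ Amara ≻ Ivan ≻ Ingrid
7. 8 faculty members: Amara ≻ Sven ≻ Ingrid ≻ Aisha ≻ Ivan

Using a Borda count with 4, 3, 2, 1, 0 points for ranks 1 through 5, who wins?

Ingrid

Aisha: 19·0 + 35·2 + 33·1 + 13·0 + 36·1 + 6·4 + 8·1 = 171
Ivan: 19·4 + 35·1 + 33·4 + 13·2 + 36·2 + 6·1 + 8·0 = 347
Sven: 19·1 + 35·0 + 33·0 + 13·1 + 36·3 + 6·3 + 8·3 = 182
Ingrid: 19·3 + 35·3 + 33·3 + 13·3 + 36·4 + 6·0 + 8·2 = 460
Amara: 19·2 + 35·4 + 33·2 + 13·4 + 36·0 + 6·2 + 8·4 = 340
Ingrid has the highest Borda score (460).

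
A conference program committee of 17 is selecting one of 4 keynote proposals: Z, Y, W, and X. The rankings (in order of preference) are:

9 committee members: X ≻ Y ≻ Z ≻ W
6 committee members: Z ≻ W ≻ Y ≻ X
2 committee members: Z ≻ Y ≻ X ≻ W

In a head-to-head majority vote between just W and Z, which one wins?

Voters preferring W to Z: 0; preferring Z to W: 17.
Z wins the head-to-head.

Z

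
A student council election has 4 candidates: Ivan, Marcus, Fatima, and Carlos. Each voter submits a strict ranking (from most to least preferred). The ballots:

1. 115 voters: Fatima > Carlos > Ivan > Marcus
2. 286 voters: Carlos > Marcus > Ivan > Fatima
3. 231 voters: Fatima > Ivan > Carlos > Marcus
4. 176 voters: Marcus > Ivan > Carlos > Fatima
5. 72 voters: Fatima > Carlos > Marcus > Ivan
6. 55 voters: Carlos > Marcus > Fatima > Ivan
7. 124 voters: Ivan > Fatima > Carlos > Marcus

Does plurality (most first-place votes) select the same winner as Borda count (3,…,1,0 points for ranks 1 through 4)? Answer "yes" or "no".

Plurality — first-place votes: Ivan 124, Marcus 176, Fatima 418, Carlos 341. Winner: Fatima.
Borda — scores: Ivan 1587, Marcus 1282, Fatima 1557, Carlos 1928. Winner: Carlos.
The two methods disagree.

no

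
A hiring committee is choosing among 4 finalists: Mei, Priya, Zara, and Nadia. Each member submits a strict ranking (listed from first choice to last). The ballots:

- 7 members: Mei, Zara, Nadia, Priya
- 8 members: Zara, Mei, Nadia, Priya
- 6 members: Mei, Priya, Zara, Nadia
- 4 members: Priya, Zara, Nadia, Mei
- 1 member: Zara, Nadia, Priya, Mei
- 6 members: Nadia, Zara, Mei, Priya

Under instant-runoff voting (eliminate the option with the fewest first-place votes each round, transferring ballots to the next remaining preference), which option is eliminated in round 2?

Nadia

Round 1: Mei 13, Priya 4, Zara 9, Nadia 6. Eliminate Priya.
Round 2: Mei 13, Zara 13, Nadia 6. Eliminate Nadia.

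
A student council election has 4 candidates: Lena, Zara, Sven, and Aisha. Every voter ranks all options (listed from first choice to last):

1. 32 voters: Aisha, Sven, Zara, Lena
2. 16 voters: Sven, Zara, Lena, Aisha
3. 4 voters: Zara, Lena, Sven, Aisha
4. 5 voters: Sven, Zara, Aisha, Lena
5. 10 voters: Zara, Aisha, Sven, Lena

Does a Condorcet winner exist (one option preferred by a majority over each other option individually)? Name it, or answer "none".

Checking pairwise contests:
Zara beats Lena 67–0.
Sven beats Zara 53–14.
Aisha beats Sven 42–25.
Zara beats Aisha 35–32.
Every option loses at least one head-to-head, so there is no Condorcet winner.

none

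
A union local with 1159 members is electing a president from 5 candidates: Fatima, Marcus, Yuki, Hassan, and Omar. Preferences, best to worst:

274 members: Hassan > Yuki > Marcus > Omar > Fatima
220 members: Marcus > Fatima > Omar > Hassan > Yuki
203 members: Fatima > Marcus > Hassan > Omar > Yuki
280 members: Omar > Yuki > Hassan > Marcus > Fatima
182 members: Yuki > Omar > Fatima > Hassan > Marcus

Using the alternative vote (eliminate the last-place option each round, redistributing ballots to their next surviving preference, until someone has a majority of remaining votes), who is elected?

Marcus

Round 1: Fatima 203, Marcus 220, Yuki 182, Hassan 274, Omar 280. Eliminate Yuki.
Round 2: Fatima 203, Marcus 220, Hassan 274, Omar 462. Eliminate Fatima.
Round 3: Marcus 423, Hassan 274, Omar 462. Eliminate Hassan.
Round 4: Marcus 697, Omar 462. Marcus has a majority.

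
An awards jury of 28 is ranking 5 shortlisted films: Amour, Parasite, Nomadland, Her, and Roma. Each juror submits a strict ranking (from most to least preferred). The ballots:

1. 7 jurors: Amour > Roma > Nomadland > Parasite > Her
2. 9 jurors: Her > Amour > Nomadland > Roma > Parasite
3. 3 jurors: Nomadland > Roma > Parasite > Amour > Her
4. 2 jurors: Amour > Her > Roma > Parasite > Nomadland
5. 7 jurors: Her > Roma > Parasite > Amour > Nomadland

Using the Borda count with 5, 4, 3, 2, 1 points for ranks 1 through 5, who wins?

Amour: 7·5 + 9·4 + 3·2 + 2·5 + 7·2 = 101
Parasite: 7·2 + 9·1 + 3·3 + 2·2 + 7·3 = 57
Nomadland: 7·3 + 9·3 + 3·5 + 2·1 + 7·1 = 72
Her: 7·1 + 9·5 + 3·1 + 2·4 + 7·5 = 98
Roma: 7·4 + 9·2 + 3·4 + 2·3 + 7·4 = 92
Amour has the highest Borda score (101).

Amour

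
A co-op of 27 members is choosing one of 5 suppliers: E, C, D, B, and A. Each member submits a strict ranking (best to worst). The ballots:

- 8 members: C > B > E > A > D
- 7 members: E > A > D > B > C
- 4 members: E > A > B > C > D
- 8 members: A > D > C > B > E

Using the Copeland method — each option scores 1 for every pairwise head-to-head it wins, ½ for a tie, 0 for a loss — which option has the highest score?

A

E: beats D and A; loses to C and B → score 2.
C: beats E and B; loses to D and A → score 2.
D: beats C and B; loses to E and A → score 2.
B: beats E; loses to C, D, and A → score 1.
A: beats C, D, and B; loses to E → score 3.
A has the best pairwise record.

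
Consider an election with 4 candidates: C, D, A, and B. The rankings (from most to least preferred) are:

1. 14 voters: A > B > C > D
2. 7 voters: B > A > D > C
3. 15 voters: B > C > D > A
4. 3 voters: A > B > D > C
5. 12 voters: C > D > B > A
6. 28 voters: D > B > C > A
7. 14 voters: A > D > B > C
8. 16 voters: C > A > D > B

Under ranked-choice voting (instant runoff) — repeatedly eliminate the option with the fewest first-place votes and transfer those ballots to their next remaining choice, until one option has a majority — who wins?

C

Round 1: C 28, D 28, A 31, B 22. Eliminate B.
Round 2: C 43, D 28, A 38. Eliminate D.
Round 3: C 71, A 38. C has a majority.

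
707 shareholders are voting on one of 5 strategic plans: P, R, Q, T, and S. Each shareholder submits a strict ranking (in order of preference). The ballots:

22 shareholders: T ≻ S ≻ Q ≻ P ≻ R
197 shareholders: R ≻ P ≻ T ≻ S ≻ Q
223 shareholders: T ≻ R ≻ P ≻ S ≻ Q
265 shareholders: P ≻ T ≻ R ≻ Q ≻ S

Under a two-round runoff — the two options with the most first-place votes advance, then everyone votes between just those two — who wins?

Round 1 first-place votes: P 265, R 197, Q 0, T 245, S 0.
P and T advance.
Runoff: P is preferred to T by 462 voters; T by 245.
P wins the runoff.

P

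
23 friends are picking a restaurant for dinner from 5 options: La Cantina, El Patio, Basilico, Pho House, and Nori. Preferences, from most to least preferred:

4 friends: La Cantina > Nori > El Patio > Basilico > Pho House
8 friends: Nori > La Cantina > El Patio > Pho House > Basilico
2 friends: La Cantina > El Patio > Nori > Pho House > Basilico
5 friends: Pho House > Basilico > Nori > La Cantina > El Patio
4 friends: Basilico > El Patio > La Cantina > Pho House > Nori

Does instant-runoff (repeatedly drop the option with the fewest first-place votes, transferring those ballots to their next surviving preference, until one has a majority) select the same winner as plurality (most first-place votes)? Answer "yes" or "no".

Instant-runoff — R1 La Cantina 6, El Patio 0, Basilico 4, Pho House 5, Nori 8 (El Patio out); R2 La Cantina 6, Basilico 4, Pho House 5, Nori 8 (Basilico out); R3 La Cantina 10, Pho House 5, Nori 8 (Pho House out); R4 La Cantina 10, Nori 13 (Nori winner). Winner: Nori.
Plurality — first-place votes: La Cantina 6, El Patio 0, Basilico 4, Pho House 5, Nori 8. Winner: Nori.
The two methods agree.

yes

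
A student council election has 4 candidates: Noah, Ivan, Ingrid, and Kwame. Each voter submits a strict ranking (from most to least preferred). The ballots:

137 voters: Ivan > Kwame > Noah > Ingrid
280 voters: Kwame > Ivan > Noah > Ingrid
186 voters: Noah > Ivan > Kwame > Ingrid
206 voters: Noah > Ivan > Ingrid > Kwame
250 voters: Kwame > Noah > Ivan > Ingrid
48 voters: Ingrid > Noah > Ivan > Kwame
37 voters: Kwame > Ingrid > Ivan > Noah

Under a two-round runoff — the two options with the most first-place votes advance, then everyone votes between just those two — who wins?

Round 1 first-place votes: Noah 392, Ivan 137, Ingrid 48, Kwame 567.
Kwame and Noah advance.
Runoff: Kwame is preferred to Noah by 704 voters; Noah by 440.
Kwame wins the runoff.

Kwame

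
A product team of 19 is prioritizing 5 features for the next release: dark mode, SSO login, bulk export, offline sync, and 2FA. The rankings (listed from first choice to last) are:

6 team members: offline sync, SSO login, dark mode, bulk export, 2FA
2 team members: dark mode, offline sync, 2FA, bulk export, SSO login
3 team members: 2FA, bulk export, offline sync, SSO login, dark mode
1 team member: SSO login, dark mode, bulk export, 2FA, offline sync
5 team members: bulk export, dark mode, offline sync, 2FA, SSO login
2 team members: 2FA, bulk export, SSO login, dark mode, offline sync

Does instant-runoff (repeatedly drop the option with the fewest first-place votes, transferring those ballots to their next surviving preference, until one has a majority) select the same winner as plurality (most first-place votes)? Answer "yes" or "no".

no

Instant-runoff — R1 dark mode 2, SSO login 1, bulk export 5, offline sync 6, 2FA 5 (SSO login out); R2 dark mode 3, bulk export 5, offline sync 6, 2FA 5 (dark mode out); R3 bulk export 6, offline sync 8, 2FA 5 (2FA out); R4 bulk export 11, offline sync 8 (bulk export winner). Winner: bulk export.
Plurality — first-place votes: dark mode 2, SSO login 1, bulk export 5, offline sync 6, 2FA 5. Winner: offline sync.
The two methods disagree.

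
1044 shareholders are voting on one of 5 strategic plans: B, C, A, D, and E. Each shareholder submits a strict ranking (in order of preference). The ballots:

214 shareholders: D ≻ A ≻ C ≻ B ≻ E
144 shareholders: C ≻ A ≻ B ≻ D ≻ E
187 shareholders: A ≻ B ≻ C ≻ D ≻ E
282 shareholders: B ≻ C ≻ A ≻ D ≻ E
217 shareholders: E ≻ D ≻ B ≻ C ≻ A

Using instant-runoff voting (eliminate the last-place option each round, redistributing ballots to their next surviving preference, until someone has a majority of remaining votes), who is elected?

A

Round 1: B 282, C 144, A 187, D 214, E 217. Eliminate C.
Round 2: B 282, A 331, D 214, E 217. Eliminate D.
Round 3: B 282, A 545, E 217. A has a majority.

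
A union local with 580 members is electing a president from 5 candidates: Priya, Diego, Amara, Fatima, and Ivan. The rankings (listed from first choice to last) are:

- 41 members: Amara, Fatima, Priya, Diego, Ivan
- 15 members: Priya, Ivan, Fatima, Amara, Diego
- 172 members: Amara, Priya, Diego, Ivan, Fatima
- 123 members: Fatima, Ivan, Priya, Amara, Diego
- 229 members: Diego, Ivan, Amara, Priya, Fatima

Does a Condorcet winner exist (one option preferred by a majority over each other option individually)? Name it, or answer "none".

none

Checking pairwise contests:
Amara beats Priya 442–138.
Priya beats Diego 351–229.
Ivan beats Amara 367–213.
Priya beats Fatima 416–164.
Diego beats Ivan 442–138.
Every option loses at least one head-to-head, so there is no Condorcet winner.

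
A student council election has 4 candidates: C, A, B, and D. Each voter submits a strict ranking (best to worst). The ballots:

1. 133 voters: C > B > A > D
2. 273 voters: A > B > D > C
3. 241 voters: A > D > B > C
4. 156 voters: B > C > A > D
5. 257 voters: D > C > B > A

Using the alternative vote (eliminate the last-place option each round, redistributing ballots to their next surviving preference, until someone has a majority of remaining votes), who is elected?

B

Round 1: C 133, A 514, B 156, D 257. Eliminate C.
Round 2: A 514, B 289, D 257. Eliminate D.
Round 3: A 514, B 546. B has a majority.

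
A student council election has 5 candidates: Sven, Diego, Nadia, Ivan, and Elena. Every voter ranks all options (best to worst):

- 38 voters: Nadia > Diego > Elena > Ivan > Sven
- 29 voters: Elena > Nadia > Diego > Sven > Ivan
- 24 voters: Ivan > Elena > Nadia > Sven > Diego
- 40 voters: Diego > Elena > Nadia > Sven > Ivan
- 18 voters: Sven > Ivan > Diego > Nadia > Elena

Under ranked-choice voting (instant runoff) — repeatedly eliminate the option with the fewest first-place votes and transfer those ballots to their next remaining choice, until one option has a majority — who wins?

Nadia

Round 1: Sven 18, Diego 40, Nadia 38, Ivan 24, Elena 29. Eliminate Sven.
Round 2: Diego 40, Nadia 38, Ivan 42, Elena 29. Eliminate Elena.
Round 3: Diego 40, Nadia 67, Ivan 42. Eliminate Diego.
Round 4: Nadia 107, Ivan 42. Nadia has a majority.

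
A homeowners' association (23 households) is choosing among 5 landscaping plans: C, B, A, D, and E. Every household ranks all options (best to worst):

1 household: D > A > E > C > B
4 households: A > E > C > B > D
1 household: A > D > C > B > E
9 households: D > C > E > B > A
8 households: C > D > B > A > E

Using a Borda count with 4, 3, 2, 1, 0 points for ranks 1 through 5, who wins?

C

C: 1·1 + 4·2 + 1·2 + 9·3 + 8·4 = 70
B: 1·0 + 4·1 + 1·1 + 9·1 + 8·2 = 30
A: 1·3 + 4·4 + 1·4 + 9·0 + 8·1 = 31
D: 1·4 + 4·0 + 1·3 + 9·4 + 8·3 = 67
E: 1·2 + 4·3 + 1·0 + 9·2 + 8·0 = 32
C has the highest Borda score (70).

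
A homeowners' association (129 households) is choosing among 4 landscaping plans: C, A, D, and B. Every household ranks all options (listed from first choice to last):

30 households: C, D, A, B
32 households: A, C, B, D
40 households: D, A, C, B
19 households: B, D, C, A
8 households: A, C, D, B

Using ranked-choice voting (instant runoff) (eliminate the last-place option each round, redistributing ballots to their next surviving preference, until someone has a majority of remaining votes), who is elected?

Round 1: C 30, A 40, D 40, B 19. Eliminate B.
Round 2: C 30, A 40, D 59. Eliminate C.
Round 3: A 40, D 89. D has a majority.

D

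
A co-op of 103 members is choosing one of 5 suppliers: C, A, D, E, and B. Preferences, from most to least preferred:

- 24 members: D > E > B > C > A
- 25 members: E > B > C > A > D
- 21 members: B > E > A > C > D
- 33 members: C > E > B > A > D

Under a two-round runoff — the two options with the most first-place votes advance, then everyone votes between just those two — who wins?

Round 1 first-place votes: C 33, A 0, D 24, E 25, B 21.
C and E advance.
Runoff: C is preferred to E by 33 voters; E by 70.
E wins the runoff.

E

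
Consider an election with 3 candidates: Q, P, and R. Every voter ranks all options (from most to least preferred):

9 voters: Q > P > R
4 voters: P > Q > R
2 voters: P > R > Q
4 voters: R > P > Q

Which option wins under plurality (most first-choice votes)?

Q

First-place votes: Q 9, P 6, R 4.
Q has the most first-place votes.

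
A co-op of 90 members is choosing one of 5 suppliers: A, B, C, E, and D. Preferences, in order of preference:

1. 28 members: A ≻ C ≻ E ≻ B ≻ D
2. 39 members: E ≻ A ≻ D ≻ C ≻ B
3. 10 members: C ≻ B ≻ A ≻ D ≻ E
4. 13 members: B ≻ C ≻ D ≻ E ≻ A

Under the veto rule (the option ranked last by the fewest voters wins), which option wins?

Last-place votes: A 13, B 39, C 0, E 10, D 28.
C is ranked last by the fewest voters, so C wins.

C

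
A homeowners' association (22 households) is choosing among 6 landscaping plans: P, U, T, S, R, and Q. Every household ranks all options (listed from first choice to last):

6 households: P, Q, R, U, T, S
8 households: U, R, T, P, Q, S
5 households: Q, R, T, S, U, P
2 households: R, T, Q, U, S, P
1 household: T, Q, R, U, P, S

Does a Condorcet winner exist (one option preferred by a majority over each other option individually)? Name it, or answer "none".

Checking pairwise contests:
U beats P 16–6.
R beats U 14–8.
U beats T 14–8.
P beats S 15–7.
Q beats R 12–10.
P beats Q 14–8.
Every option loses at least one head-to-head, so there is no Condorcet winner.

none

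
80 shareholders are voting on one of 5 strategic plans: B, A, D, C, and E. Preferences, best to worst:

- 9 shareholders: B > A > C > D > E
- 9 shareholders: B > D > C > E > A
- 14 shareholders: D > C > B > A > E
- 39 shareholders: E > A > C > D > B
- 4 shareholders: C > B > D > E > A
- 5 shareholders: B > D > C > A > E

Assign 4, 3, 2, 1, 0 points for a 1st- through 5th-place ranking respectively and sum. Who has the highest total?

B: 9·4 + 9·4 + 14·2 + 39·0 + 4·3 + 5·4 = 132
A: 9·3 + 9·0 + 14·1 + 39·3 + 4·0 + 5·1 = 163
D: 9·1 + 9·3 + 14·4 + 39·1 + 4·2 + 5·3 = 154
C: 9·2 + 9·2 + 14·3 + 39·2 + 4·4 + 5·2 = 182
E: 9·0 + 9·1 + 14·0 + 39·4 + 4·1 + 5·0 = 169
C has the highest Borda score (182).

C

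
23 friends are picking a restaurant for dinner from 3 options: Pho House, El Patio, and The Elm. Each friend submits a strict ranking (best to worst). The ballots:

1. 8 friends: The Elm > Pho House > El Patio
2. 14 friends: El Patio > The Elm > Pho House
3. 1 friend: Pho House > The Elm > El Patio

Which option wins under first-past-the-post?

First-place votes: Pho House 1, El Patio 14, The Elm 8.
El Patio has the most first-place votes.

El Patio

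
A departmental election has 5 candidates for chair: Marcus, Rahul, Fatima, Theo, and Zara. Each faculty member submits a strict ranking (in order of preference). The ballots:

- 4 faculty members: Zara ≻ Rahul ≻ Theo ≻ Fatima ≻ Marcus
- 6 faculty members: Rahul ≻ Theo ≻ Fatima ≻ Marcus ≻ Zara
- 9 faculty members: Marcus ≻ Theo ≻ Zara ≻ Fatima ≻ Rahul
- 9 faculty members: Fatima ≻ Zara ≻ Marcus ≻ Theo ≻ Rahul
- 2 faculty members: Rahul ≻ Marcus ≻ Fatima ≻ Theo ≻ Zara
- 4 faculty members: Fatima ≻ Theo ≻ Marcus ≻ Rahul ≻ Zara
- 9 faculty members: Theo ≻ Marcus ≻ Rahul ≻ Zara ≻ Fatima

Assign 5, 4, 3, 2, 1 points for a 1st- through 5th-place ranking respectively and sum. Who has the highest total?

Theo

Marcus: 4·1 + 6·2 + 9·5 + 9·3 + 2·4 + 4·3 + 9·4 = 144
Rahul: 4·4 + 6·5 + 9·1 + 9·1 + 2·5 + 4·2 + 9·3 = 109
Fatima: 4·2 + 6·3 + 9·2 + 9·5 + 2·3 + 4·5 + 9·1 = 124
Theo: 4·3 + 6·4 + 9·4 + 9·2 + 2·2 + 4·4 + 9·5 = 155
Zara: 4·5 + 6·1 + 9·3 + 9·4 + 2·1 + 4·1 + 9·2 = 113
Theo has the highest Borda score (155).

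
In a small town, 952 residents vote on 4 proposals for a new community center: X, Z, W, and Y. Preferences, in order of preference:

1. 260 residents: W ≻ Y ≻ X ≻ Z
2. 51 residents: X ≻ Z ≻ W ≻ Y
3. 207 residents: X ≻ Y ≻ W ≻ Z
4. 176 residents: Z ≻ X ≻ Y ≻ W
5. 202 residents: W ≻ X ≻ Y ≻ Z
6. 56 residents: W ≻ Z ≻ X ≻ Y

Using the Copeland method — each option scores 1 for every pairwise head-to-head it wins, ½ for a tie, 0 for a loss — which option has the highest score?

W

X: beats Z and Y; loses to W → score 2.
Z: loses to X, W, and Y → score 0.
W: beats X, Z, and Y → score 3.
Y: beats Z; loses to X and W → score 1.
W has the best pairwise record.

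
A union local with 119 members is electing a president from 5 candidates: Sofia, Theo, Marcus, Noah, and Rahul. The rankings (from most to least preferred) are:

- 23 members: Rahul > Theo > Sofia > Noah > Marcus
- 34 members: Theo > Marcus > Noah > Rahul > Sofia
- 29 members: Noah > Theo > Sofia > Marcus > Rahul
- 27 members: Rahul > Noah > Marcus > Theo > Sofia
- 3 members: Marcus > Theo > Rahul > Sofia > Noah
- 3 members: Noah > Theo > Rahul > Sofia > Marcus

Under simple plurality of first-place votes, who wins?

First-place votes: Sofia 0, Theo 34, Marcus 3, Noah 32, Rahul 50.
Rahul has the most first-place votes.

Rahul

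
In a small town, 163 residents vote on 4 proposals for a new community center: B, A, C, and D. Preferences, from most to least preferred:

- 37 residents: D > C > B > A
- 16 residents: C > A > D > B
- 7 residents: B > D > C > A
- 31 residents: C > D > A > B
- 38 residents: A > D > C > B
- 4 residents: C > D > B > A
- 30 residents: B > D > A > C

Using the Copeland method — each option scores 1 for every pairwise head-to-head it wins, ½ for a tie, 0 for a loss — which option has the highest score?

D

B: loses to A, C, and D → score 0.
A: beats B; loses to C and D → score 1.
C: beats B and A; loses to D → score 2.
D: beats B, A, and C → score 3.
D has the best pairwise record.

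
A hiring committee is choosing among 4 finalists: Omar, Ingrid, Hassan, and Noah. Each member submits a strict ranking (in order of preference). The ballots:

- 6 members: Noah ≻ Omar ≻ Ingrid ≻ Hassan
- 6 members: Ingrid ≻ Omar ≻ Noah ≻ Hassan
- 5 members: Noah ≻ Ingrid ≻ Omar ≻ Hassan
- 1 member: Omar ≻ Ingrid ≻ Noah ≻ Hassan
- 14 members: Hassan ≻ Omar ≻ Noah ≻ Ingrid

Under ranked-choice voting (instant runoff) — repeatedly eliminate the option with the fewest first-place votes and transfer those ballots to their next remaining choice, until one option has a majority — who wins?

Round 1: Omar 1, Ingrid 6, Hassan 14, Noah 11. Eliminate Omar.
Round 2: Ingrid 7, Hassan 14, Noah 11. Eliminate Ingrid.
Round 3: Hassan 14, Noah 18. Noah has a majority.

Noah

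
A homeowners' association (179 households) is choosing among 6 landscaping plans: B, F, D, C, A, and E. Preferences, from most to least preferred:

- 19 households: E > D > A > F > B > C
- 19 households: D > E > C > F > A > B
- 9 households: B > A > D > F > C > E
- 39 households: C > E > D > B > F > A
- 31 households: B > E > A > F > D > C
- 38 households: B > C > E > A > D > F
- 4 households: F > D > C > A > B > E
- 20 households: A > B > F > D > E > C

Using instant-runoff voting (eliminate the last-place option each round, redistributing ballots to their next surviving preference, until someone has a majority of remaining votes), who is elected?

B

Round 1: B 78, F 4, D 19, C 39, A 20, E 19. Eliminate F.
Round 2: B 78, D 23, C 39, A 20, E 19. Eliminate E.
Round 3: B 78, D 42, C 39, A 20. Eliminate A.
Round 4: B 98, D 42, C 39. B has a majority.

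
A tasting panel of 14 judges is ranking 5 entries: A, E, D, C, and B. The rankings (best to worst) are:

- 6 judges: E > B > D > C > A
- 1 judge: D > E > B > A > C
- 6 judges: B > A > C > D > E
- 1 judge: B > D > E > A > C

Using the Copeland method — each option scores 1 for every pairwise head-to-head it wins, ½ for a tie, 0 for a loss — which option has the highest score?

B

A: beats C; loses to E, D, and B → score 1.
E: beats A and C; ties B; loses to D → score 2.5.
D: beats A, E, and C; loses to B → score 3.
C: loses to A, E, D, and B → score 0.
B: beats A, D, and C; ties E → score 3.5.
B has the best pairwise record.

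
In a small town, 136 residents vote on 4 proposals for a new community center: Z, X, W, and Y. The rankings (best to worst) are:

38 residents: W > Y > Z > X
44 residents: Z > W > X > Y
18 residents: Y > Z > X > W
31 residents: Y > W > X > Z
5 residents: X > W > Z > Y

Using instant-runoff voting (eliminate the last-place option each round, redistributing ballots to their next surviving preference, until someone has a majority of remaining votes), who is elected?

Round 1: Z 44, X 5, W 38, Y 49. Eliminate X.
Round 2: Z 44, W 43, Y 49. Eliminate W.
Round 3: Z 49, Y 87. Y has a majority.

Y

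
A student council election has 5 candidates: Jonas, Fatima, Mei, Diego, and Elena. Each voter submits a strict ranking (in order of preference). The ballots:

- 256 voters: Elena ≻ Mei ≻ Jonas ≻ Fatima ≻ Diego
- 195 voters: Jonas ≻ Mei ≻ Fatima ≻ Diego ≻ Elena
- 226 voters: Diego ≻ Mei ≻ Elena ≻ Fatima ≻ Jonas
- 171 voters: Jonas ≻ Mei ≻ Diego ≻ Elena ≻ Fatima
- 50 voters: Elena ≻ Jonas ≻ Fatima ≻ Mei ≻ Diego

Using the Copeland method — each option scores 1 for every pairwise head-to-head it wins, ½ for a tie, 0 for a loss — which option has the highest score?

Mei

Jonas: beats Fatima and Diego; loses to Mei and Elena → score 2.
Fatima: beats Diego; loses to Jonas, Mei, and Elena → score 1.
Mei: beats Jonas, Fatima, Diego, and Elena → score 4.
Diego: beats Elena; loses to Jonas, Fatima, and Mei → score 1.
Elena: beats Jonas and Fatima; loses to Mei and Diego → score 2.
Mei has the best pairwise record.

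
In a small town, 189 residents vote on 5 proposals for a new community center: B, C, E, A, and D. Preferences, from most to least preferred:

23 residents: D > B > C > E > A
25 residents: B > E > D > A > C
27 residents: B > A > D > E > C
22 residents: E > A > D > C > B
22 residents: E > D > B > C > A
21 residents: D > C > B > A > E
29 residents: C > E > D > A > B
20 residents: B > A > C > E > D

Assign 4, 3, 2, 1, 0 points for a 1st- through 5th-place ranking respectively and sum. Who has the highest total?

B: 23·3 + 25·4 + 27·4 + 22·0 + 22·2 + 21·2 + 29·0 + 20·4 = 443
C: 23·2 + 25·0 + 27·0 + 22·1 + 22·1 + 21·3 + 29·4 + 20·2 = 309
E: 23·1 + 25·3 + 27·1 + 22·4 + 22·4 + 21·0 + 29·3 + 20·1 = 408
A: 23·0 + 25·1 + 27·3 + 22·3 + 22·0 + 21·1 + 29·1 + 20·3 = 282
D: 23·4 + 25·2 + 27·2 + 22·2 + 22·3 + 21·4 + 29·2 + 20·0 = 448
D has the highest Borda score (448).

D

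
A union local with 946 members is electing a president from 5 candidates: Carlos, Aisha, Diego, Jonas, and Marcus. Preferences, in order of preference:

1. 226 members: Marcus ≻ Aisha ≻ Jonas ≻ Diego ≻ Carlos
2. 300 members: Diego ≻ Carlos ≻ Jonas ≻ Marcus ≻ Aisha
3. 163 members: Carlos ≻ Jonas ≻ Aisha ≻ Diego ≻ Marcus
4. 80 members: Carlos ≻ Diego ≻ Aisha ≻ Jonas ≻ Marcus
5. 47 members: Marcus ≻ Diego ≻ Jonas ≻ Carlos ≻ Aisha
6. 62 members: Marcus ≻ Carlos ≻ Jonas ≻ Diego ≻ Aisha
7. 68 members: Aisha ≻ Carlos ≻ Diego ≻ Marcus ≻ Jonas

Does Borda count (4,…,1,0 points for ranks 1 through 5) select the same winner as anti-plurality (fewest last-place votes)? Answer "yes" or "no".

Borda — scores: Carlos 2309, Aisha 1436, Diego 2168, Jonas 1839, Marcus 1708. Winner: Carlos.
Anti-plurality — last-place votes: Carlos 226, Aisha 409, Diego 0, Jonas 68, Marcus 243. Winner: Diego.
The two methods disagree.

no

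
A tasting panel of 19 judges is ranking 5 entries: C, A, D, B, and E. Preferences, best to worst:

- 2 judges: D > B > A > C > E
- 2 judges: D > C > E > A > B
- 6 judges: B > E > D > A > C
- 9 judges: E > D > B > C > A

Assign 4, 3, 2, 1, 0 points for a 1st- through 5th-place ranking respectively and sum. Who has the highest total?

C: 2·1 + 2·3 + 6·0 + 9·1 = 17
A: 2·2 + 2·1 + 6·1 + 9·0 = 12
D: 2·4 + 2·4 + 6·2 + 9·3 = 55
B: 2·3 + 2·0 + 6·4 + 9·2 = 48
E: 2·0 + 2·2 + 6·3 + 9·4 = 58
E has the highest Borda score (58).

E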